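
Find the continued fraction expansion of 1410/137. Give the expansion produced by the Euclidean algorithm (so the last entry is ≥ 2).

1410 = 10·137 + 40
137 = 3·40 + 17
40 = 2·17 + 6
17 = 2·6 + 5
6 = 1·5 + 1
5 = 5·1 + 0  (stop)
So 1410/137 = [10; 3, 2, 2, 1, 5].

[10; 3, 2, 2, 1, 5]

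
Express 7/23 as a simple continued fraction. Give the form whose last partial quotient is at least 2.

[0; 3, 3, 2]

7 = 0×23 + 7
23 = 3×7 + 2
7 = 3×2 + 1
2 = 2×1 + 0  (stop)
So 7/23 = [0; 3, 3, 2].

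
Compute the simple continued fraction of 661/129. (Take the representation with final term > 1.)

[5; 8, 16]

661 = 5·129 + 16
129 = 8·16 + 1
16 = 16·1 + 0  (stop)
So 661/129 = [5; 8, 16].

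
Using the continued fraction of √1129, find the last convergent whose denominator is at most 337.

11189/333

√1129 = [33; 1, 1, 1, 1, 66, …] (period length 5).
Convergents:
  p_0/q_0 = 33/1
  p_1/q_1 = 34/1
  p_2/q_2 = 67/2
  p_3/q_3 = 101/3
  p_4/q_4 = 168/5
  p_5/q_5 = 11189/333
  p_6/q_6 = 11357/338
q_5 = 333 ≤ 337 < 338 = q_6, so the answer is 11189/333.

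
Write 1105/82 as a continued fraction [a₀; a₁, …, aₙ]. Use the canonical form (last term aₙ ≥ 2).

[13; 2, 9, 1, 3]

1105 = 13·82 + 39
82 = 2·39 + 4
39 = 9·4 + 3
4 = 1·3 + 1
3 = 3·1 + 0  (stop)
So 1105/82 = [13; 2, 9, 1, 3].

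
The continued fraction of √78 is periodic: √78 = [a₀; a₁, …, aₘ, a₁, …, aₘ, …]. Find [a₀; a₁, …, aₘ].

a₀ = ⌊√78⌋ = 8.
With m₀=0, d₀=1 and mₖ₊₁ = dₖaₖ − mₖ, dₖ₊₁ = (n − mₖ₊₁²)/dₖ, aₖ₊₁ = ⌊(a₀+mₖ₊₁)/dₖ₊₁⌋:
  k=1: m=8, d=14, a=1
  k=2: m=6, d=3, a=4
  k=3: m=6, d=14, a=1
  k=4: m=8, d=1, a=16
d=1 and a=2a₀=16 at k=4, so the next step gives (m, d) = (8, 14) again — its k=1 value — and the period has length 4.

[8; 1, 4, 1, 16]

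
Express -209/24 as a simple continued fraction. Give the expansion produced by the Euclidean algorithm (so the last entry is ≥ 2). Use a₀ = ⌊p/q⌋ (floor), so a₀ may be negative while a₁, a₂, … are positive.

-209 = -9·24 + 7
24 = 3·7 + 3
7 = 2·3 + 1
3 = 3·1 + 0  (stop)
So -209/24 = [-9; 3, 2, 3].

[-9; 3, 2, 3]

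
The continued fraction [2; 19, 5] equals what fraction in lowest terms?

Fold from the inside: start with 5/1.
  19 + 1/5 = 96/5
  2 + 5/96 = 197/96

197/96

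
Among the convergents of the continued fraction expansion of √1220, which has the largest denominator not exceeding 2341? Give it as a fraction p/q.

√1220 = [34; 1, 12, 1, 68, …] (period length 4).
Convergents:
  p_0/q_0 = 34/1
  p_1/q_1 = 35/1
  p_2/q_2 = 454/13
  p_3/q_3 = 489/14
  p_4/q_4 = 33706/965
  p_5/q_5 = 34195/979
  p_6/q_6 = 444046/12713
q_5 = 979 ≤ 2341 < 12713 = q_6, so the answer is 34195/979.

34195/979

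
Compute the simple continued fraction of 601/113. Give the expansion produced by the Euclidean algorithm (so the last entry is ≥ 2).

[5; 3, 7, 5]

601 = 5·113 + 36
113 = 3·36 + 5
36 = 7·5 + 1
5 = 5·1 + 0  (stop)
So 601/113 = [5; 3, 7, 5].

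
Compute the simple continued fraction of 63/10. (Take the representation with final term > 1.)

63 = 6*10 + 3
10 = 3*3 + 1
3 = 3*1 + 0  (stop)
So 63/10 = [6; 3, 3].

[6; 3, 3]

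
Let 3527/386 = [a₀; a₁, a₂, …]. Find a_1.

7

3527 = 9·386 + 53   →  a_0 = 9
386 = 7·53 + 15   →  a_1 = 7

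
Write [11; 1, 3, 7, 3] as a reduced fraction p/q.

1070/91

Using pₖ = aₖpₖ₋₁ + pₖ₋₂ and qₖ = aₖqₖ₋₁ + qₖ₋₂:
  k=0: a=11, p=11, q=1
  k=1: a=1, p=12, q=1
  k=2: a=3, p=47, q=4
  k=3: a=7, p=341, q=29
  k=4: a=3, p=1070, q=91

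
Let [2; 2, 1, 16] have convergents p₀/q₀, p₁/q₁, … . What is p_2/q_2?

Using pₖ = aₖpₖ₋₁ + pₖ₋₂, qₖ = aₖqₖ₋₁ + qₖ₋₂ (with p₋₁=1, p₋₂=0, q₋₁=0, q₋₂=1):
  k=0: a=2, p=2, q=1
  k=1: a=2, p=5, q=2
  k=2: a=1, p=7, q=3

7/3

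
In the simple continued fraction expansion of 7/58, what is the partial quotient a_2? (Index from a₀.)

3

7 = 0·58 + 7   →  a_0 = 0
58 = 8·7 + 2   →  a_1 = 8
7 = 3·2 + 1   →  a_2 = 3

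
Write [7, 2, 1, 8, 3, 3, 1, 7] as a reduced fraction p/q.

19973/2719

Using pₖ = aₖpₖ₋₁ + pₖ₋₂ and qₖ = aₖqₖ₋₁ + qₖ₋₂:
  k=0: a=7, p=7, q=1
  k=1: a=2, p=15, q=2
  k=2: a=1, p=22, q=3
  k=3: a=8, p=191, q=26
  k=4: a=3, p=595, q=81
  k=5: a=3, p=1976, q=269
  k=6: a=1, p=2571, q=350
  k=7: a=7, p=19973, q=2719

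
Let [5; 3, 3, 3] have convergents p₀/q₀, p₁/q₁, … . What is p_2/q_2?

53/10

Using pₖ = aₖpₖ₋₁ + pₖ₋₂, qₖ = aₖqₖ₋₁ + qₖ₋₂ (with p₋₁=1, p₋₂=0, q₋₁=0, q₋₂=1):
  k=0: a=5, p=5, q=1
  k=1: a=3, p=16, q=3
  k=2: a=3, p=53, q=10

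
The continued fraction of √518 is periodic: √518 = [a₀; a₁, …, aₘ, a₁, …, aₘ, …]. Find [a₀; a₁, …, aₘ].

a₀ = ⌊√518⌋ = 22.
With m₀=0, d₀=1 and mₖ₊₁ = dₖaₖ − mₖ, dₖ₊₁ = (n − mₖ₊₁²)/dₖ, aₖ₊₁ = ⌊(a₀+mₖ₊₁)/dₖ₊₁⌋:
  k=1: m=22, d=34, a=1
  k=2: m=12, d=11, a=3
  k=3: m=21, d=7, a=6
  k=4: m=21, d=11, a=3
  k=5: m=12, d=34, a=1
  k=6: m=22, d=1, a=44
d=1 and a=2a₀=44 at k=6, so the next step gives (m, d) = (22, 34) again — its k=1 value — and the period has length 6.

[22; 1, 3, 6, 3, 1, 44]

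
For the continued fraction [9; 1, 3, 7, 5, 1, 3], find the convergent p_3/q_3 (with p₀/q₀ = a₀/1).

283/29

Using pₖ = aₖpₖ₋₁ + pₖ₋₂, qₖ = aₖqₖ₋₁ + qₖ₋₂ (with p₋₁=1, p₋₂=0, q₋₁=0, q₋₂=1):
  k=0: a=9, p=9, q=1
  k=1: a=1, p=10, q=1
  k=2: a=3, p=39, q=4
  k=3: a=7, p=283, q=29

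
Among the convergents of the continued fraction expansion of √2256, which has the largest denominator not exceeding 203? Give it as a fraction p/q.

√2256 = [47; 2, 94, …] (period length 2).
Convergents:
  p_0/q_0 = 47/1
  p_1/q_1 = 95/2
  p_2/q_2 = 8977/189
  p_3/q_3 = 18049/380
q_2 = 189 ≤ 203 < 380 = q_3, so the answer is 8977/189.

8977/189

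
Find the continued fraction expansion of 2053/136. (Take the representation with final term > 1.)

2053 = 15·136 + 13
136 = 10·13 + 6
13 = 2·6 + 1
6 = 6·1 + 0  (stop)
So 2053/136 = [15; 10, 2, 6].

[15; 10, 2, 6]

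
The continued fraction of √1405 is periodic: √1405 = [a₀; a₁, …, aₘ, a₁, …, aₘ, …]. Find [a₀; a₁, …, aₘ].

a₀ = ⌊√1405⌋ = 37.
With m₀=0, d₀=1 and mₖ₊₁ = dₖaₖ − mₖ, dₖ₊₁ = (n − mₖ₊₁²)/dₖ, aₖ₊₁ = ⌊(a₀+mₖ₊₁)/dₖ₊₁⌋:
  k=1: m=37, d=36, a=2
  k=2: m=35, d=5, a=14
  k=3: m=35, d=36, a=2
  k=4: m=37, d=1, a=74
d=1 and a=2a₀=74 at k=4, so the next step gives (m, d) = (37, 36) again — its k=1 value — and the period has length 4.

[37; 2, 14, 2, 74]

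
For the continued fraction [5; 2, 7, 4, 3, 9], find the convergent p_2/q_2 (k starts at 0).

82/15

Using pₖ = aₖpₖ₋₁ + pₖ₋₂, qₖ = aₖqₖ₋₁ + qₖ₋₂ (with p₋₁=1, p₋₂=0, q₋₁=0, q₋₂=1):
  k=0: a=5, p=5, q=1
  k=1: a=2, p=11, q=2
  k=2: a=7, p=82, q=15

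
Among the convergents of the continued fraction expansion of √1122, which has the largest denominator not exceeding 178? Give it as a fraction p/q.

4455/133

√1122 = [33; 2, 66, …] (period length 2).
Convergents:
  p_0/q_0 = 33/1
  p_1/q_1 = 67/2
  p_2/q_2 = 4455/133
  p_3/q_3 = 8977/268
q_2 = 133 ≤ 178 < 268 = q_3, so the answer is 4455/133.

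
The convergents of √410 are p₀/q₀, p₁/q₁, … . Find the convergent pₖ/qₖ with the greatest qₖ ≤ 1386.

13121/648

√410 = [20; 4, 40, …] (period length 2).
Convergents:
  p_0/q_0 = 20/1
  p_1/q_1 = 81/4
  p_2/q_2 = 3260/161
  p_3/q_3 = 13121/648
  p_4/q_4 = 528100/26081
q_3 = 648 ≤ 1386 < 26081 = q_4, so the answer is 13121/648.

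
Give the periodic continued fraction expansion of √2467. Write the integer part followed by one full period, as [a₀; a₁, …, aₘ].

a₀ = ⌊√2467⌋ = 49.
With m₀=0, d₀=1 and mₖ₊₁ = dₖaₖ − mₖ, dₖ₊₁ = (n − mₖ₊₁²)/dₖ, aₖ₊₁ = ⌊(a₀+mₖ₊₁)/dₖ₊₁⌋:
  k=1: m=49, d=66, a=1
  k=2: m=17, d=33, a=2
  k=3: m=49, d=2, a=49
  k=4: m=49, d=33, a=2
  k=5: m=17, d=66, a=1
  k=6: m=49, d=1, a=98
d=1 and a=2a₀=98 at k=6, so the next step gives (m, d) = (49, 66) again — its k=1 value — and the period has length 6.

[49; 1, 2, 49, 2, 1, 98]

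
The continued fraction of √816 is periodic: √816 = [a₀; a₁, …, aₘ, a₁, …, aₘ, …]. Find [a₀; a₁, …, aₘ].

[28; 1, 1, 3, 3, 3, 1, 1, 56]

a₀ = ⌊√816⌋ = 28.
With m₀=0, d₀=1 and mₖ₊₁ = dₖaₖ − mₖ, dₖ₊₁ = (n − mₖ₊₁²)/dₖ, aₖ₊₁ = ⌊(a₀+mₖ₊₁)/dₖ₊₁⌋:
  k=1: m=28, d=32, a=1
  k=2: m=4, d=25, a=1
  k=3: m=21, d=15, a=3
  k=4: m=24, d=16, a=3
  k=5: m=24, d=15, a=3
  k=6: m=21, d=25, a=1
  k=7: m=4, d=32, a=1
  k=8: m=28, d=1, a=56
d=1 and a=2a₀=56 at k=8, so the next step gives (m, d) = (28, 32) again — its k=1 value — and the period has length 8.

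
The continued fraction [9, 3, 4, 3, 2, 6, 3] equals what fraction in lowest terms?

18330/1969

Fold from the inside: start with 3/1.
  6 + 1/3 = 19/3
  2 + 3/19 = 41/19
  3 + 19/41 = 142/41
  4 + 41/142 = 609/142
  3 + 142/609 = 1969/609
  9 + 609/1969 = 18330/1969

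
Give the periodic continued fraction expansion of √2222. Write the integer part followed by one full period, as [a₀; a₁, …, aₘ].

[47; 7, 4, 7, 94]

a₀ = ⌊√2222⌋ = 47.
With m₀=0, d₀=1 and mₖ₊₁ = dₖaₖ − mₖ, dₖ₊₁ = (n − mₖ₊₁²)/dₖ, aₖ₊₁ = ⌊(a₀+mₖ₊₁)/dₖ₊₁⌋:
  k=1: m=47, d=13, a=7
  k=2: m=44, d=22, a=4
  k=3: m=44, d=13, a=7
  k=4: m=47, d=1, a=94
d=1 and a=2a₀=94 at k=4, so the next step gives (m, d) = (47, 13) again — its k=1 value — and the period has length 4.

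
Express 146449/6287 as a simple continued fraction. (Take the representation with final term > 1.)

146449 = 23*6287 + 1848
6287 = 3*1848 + 743
1848 = 2*743 + 362
743 = 2*362 + 19
362 = 19*19 + 1
19 = 19*1 + 0  (stop)
So 146449/6287 = [23; 3, 2, 2, 19, 19].

[23; 3, 2, 2, 19, 19]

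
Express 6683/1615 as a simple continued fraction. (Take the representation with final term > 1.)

6683 = 4×1615 + 223
1615 = 7×223 + 54
223 = 4×54 + 7
54 = 7×7 + 5
7 = 1×5 + 2
5 = 2×2 + 1
2 = 2×1 + 0  (stop)
So 6683/1615 = [4; 7, 4, 7, 1, 2, 2].

[4; 7, 4, 7, 1, 2, 2]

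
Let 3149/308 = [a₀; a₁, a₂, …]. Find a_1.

4

3149 = 10·308 + 69   →  a_0 = 10
308 = 4·69 + 32   →  a_1 = 4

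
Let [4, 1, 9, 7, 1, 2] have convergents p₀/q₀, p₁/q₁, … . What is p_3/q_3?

348/71

Using pₖ = aₖpₖ₋₁ + pₖ₋₂, qₖ = aₖqₖ₋₁ + qₖ₋₂ (with p₋₁=1, p₋₂=0, q₋₁=0, q₋₂=1):
  k=0: a=4, p=4, q=1
  k=1: a=1, p=5, q=1
  k=2: a=9, p=49, q=10
  k=3: a=7, p=348, q=71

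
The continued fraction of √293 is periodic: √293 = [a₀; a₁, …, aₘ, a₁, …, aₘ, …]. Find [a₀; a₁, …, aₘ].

a₀ = ⌊√293⌋ = 17.
With m₀=0, d₀=1 and mₖ₊₁ = dₖaₖ − mₖ, dₖ₊₁ = (n − mₖ₊₁²)/dₖ, aₖ₊₁ = ⌊(a₀+mₖ₊₁)/dₖ₊₁⌋:
  k=1: m=17, d=4, a=8
  k=2: m=15, d=17, a=1
  k=3: m=2, d=17, a=1
  k=4: m=15, d=4, a=8
  k=5: m=17, d=1, a=34
d=1 and a=2a₀=34 at k=5, so the next step gives (m, d) = (17, 4) again — its k=1 value — and the period has length 5.

[17; 8, 1, 1, 8, 34]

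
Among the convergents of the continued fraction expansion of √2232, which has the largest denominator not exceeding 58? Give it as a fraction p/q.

√2232 = [47; 4, 10, 4, 94, …] (period length 4).
Convergents:
  p_0/q_0 = 47/1
  p_1/q_1 = 189/4
  p_2/q_2 = 1937/41
  p_3/q_3 = 7937/168
q_2 = 41 ≤ 58 < 168 = q_3, so the answer is 1937/41.

1937/41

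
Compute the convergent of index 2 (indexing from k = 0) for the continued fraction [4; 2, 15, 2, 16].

Using pₖ = aₖpₖ₋₁ + pₖ₋₂, qₖ = aₖqₖ₋₁ + qₖ₋₂ (with p₋₁=1, p₋₂=0, q₋₁=0, q₋₂=1):
  k=0: a=4, p=4, q=1
  k=1: a=2, p=9, q=2
  k=2: a=15, p=139, q=31

139/31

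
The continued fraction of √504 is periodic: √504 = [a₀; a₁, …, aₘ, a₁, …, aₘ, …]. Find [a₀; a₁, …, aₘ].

a₀ = ⌊√504⌋ = 22.
With m₀=0, d₀=1 and mₖ₊₁ = dₖaₖ − mₖ, dₖ₊₁ = (n − mₖ₊₁²)/dₖ, aₖ₊₁ = ⌊(a₀+mₖ₊₁)/dₖ₊₁⌋:
  k=1: m=22, d=20, a=2
  k=2: m=18, d=9, a=4
  k=3: m=18, d=20, a=2
  k=4: m=22, d=1, a=44
d=1 and a=2a₀=44 at k=4, so the next step gives (m, d) = (22, 20) again — its k=1 value — and the period has length 4.

[22; 2, 4, 2, 44]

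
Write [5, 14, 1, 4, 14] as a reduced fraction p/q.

5326/1051

Using pₖ = aₖpₖ₋₁ + pₖ₋₂ and qₖ = aₖqₖ₋₁ + qₖ₋₂:
  k=0: a=5, p=5, q=1
  k=1: a=14, p=71, q=14
  k=2: a=1, p=76, q=15
  k=3: a=4, p=375, q=74
  k=4: a=14, p=5326, q=1051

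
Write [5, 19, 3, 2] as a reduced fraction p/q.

Using pₖ = aₖpₖ₋₁ + pₖ₋₂ and qₖ = aₖqₖ₋₁ + qₖ₋₂:
  k=0: a=5, p=5, q=1
  k=1: a=19, p=96, q=19
  k=2: a=3, p=293, q=58
  k=3: a=2, p=682, q=135

682/135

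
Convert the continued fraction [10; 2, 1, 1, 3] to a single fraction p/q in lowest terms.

187/18

Fold from the inside: start with 3/1.
  1 + 1/3 = 4/3
  1 + 3/4 = 7/4
  2 + 4/7 = 18/7
  10 + 7/18 = 187/18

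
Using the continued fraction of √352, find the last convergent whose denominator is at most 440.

√352 = [18; 1, 3, 5, 9, 5, 3, 1, 36, …] (period length 8).
Convergents:
  p_0/q_0 = 18/1
  p_1/q_1 = 19/1
  p_2/q_2 = 75/4
  p_3/q_3 = 394/21
  p_4/q_4 = 3621/193
  p_5/q_5 = 18499/986
q_4 = 193 ≤ 440 < 986 = q_5, so the answer is 3621/193.

3621/193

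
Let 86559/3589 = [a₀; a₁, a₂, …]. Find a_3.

15

86559 = 24·3589 + 423   →  a_0 = 24
3589 = 8·423 + 205   →  a_1 = 8
423 = 2·205 + 13   →  a_2 = 2
205 = 15·13 + 10   →  a_3 = 15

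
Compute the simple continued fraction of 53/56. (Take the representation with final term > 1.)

53 = 0*56 + 53
56 = 1*53 + 3
53 = 17*3 + 2
3 = 1*2 + 1
2 = 2*1 + 0  (stop)
So 53/56 = [0; 1, 17, 1, 2].

[0; 1, 17, 1, 2]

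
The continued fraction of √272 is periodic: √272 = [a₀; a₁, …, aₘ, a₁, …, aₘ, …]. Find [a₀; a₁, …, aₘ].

[16; 2, 32]

a₀ = ⌊√272⌋ = 16.
With m₀=0, d₀=1 and mₖ₊₁ = dₖaₖ − mₖ, dₖ₊₁ = (n − mₖ₊₁²)/dₖ, aₖ₊₁ = ⌊(a₀+mₖ₊₁)/dₖ₊₁⌋:
  k=1: m=16, d=16, a=2
  k=2: m=16, d=1, a=32
d=1 and a=2a₀=32 at k=2, so the next step gives (m, d) = (16, 16) again — its k=1 value — and the period has length 2.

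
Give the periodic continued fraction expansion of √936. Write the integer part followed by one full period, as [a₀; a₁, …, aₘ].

[30; 1, 1, 2, 6, 2, 1, 1, 60]

a₀ = ⌊√936⌋ = 30.
With m₀=0, d₀=1 and mₖ₊₁ = dₖaₖ − mₖ, dₖ₊₁ = (n − mₖ₊₁²)/dₖ, aₖ₊₁ = ⌊(a₀+mₖ₊₁)/dₖ₊₁⌋:
  k=1: m=30, d=36, a=1
  k=2: m=6, d=25, a=1
  k=3: m=19, d=23, a=2
  k=4: m=27, d=9, a=6
  k=5: m=27, d=23, a=2
  k=6: m=19, d=25, a=1
  k=7: m=6, d=36, a=1
  k=8: m=30, d=1, a=60
d=1 and a=2a₀=60 at k=8, so the next step gives (m, d) = (30, 36) again — its k=1 value — and the period has length 8.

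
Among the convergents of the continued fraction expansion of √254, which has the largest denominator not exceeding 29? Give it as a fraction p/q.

√254 = [15; 1, 14, 1, 30, …] (period length 4).
Convergents:
  p_0/q_0 = 15/1
  p_1/q_1 = 16/1
  p_2/q_2 = 239/15
  p_3/q_3 = 255/16
  p_4/q_4 = 7889/495
q_3 = 16 ≤ 29 < 495 = q_4, so the answer is 255/16.

255/16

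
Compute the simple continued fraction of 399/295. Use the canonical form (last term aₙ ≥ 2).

399 = 1·295 + 104
295 = 2·104 + 87
104 = 1·87 + 17
87 = 5·17 + 2
17 = 8·2 + 1
2 = 2·1 + 0  (stop)
So 399/295 = [1; 2, 1, 5, 8, 2].

[1; 2, 1, 5, 8, 2]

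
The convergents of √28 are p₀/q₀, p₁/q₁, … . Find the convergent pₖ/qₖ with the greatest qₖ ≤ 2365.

√28 = [5; 3, 2, 3, 10, …] (period length 4).
Convergents:
  p_0/q_0 = 5/1
  p_1/q_1 = 16/3
  p_2/q_2 = 37/7
  p_3/q_3 = 127/24
  p_4/q_4 = 1307/247
  p_5/q_5 = 4048/765
  p_6/q_6 = 9403/1777
  p_7/q_7 = 32257/6096
q_6 = 1777 ≤ 2365 < 6096 = q_7, so the answer is 9403/1777.

9403/1777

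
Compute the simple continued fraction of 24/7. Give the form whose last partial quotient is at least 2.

[3; 2, 3]

24 = 3*7 + 3
7 = 2*3 + 1
3 = 3*1 + 0  (stop)
So 24/7 = [3; 2, 3].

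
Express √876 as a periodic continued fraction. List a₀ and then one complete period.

[29; 1, 1, 2, 14, 2, 1, 1, 58]

a₀ = ⌊√876⌋ = 29.
With m₀=0, d₀=1 and mₖ₊₁ = dₖaₖ − mₖ, dₖ₊₁ = (n − mₖ₊₁²)/dₖ, aₖ₊₁ = ⌊(a₀+mₖ₊₁)/dₖ₊₁⌋:
  k=1: m=29, d=35, a=1
  k=2: m=6, d=24, a=1
  k=3: m=18, d=23, a=2
  k=4: m=28, d=4, a=14
  k=5: m=28, d=23, a=2
  k=6: m=18, d=24, a=1
  k=7: m=6, d=35, a=1
  k=8: m=29, d=1, a=58
d=1 and a=2a₀=58 at k=8, so the next step gives (m, d) = (29, 35) again — its k=1 value — and the period has length 8.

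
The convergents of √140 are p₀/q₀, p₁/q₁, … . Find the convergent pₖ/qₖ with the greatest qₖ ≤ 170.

1692/143

√140 = [11; 1, 4, 1, 22, …] (period length 4).
Convergents:
  p_0/q_0 = 11/1
  p_1/q_1 = 12/1
  p_2/q_2 = 59/5
  p_3/q_3 = 71/6
  p_4/q_4 = 1621/137
  p_5/q_5 = 1692/143
  p_6/q_6 = 8389/709
q_5 = 143 ≤ 170 < 709 = q_6, so the answer is 1692/143.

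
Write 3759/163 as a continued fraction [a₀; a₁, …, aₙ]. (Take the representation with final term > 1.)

[23; 16, 3, 3]

3759 = 23×163 + 10
163 = 16×10 + 3
10 = 3×3 + 1
3 = 3×1 + 0  (stop)
So 3759/163 = [23; 16, 3, 3].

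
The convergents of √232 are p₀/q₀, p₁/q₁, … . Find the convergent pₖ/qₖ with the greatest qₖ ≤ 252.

1447/95

√232 = [15; 4, 3, 7, 3, 4, 30, …] (period length 6).
Convergents:
  p_0/q_0 = 15/1
  p_1/q_1 = 61/4
  p_2/q_2 = 198/13
  p_3/q_3 = 1447/95
  p_4/q_4 = 4539/298
q_3 = 95 ≤ 252 < 298 = q_4, so the answer is 1447/95.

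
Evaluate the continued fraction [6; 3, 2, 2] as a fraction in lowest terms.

107/17

Fold from the inside: start with 2/1.
  2 + 1/2 = 5/2
  3 + 2/5 = 17/5
  6 + 5/17 = 107/17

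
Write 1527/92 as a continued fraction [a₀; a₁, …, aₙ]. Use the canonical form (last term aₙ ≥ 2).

1527 = 16*92 + 55
92 = 1*55 + 37
55 = 1*37 + 18
37 = 2*18 + 1
18 = 18*1 + 0  (stop)
So 1527/92 = [16; 1, 1, 2, 18].

[16; 1, 1, 2, 18]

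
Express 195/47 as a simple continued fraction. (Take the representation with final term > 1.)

195 = 4*47 + 7
47 = 6*7 + 5
7 = 1*5 + 2
5 = 2*2 + 1
2 = 2*1 + 0  (stop)
So 195/47 = [4; 6, 1, 2, 2].

[4; 6, 1, 2, 2]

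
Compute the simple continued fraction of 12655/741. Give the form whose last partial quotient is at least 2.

[17; 12, 1, 3, 2, 6]

12655 = 17×741 + 58
741 = 12×58 + 45
58 = 1×45 + 13
45 = 3×13 + 6
13 = 2×6 + 1
6 = 6×1 + 0  (stop)
So 12655/741 = [17; 12, 1, 3, 2, 6].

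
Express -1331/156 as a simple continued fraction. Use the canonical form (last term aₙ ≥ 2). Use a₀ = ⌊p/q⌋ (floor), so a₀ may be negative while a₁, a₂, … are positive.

[-9; 2, 7, 3, 3]

-1331 = -9×156 + 73
156 = 2×73 + 10
73 = 7×10 + 3
10 = 3×3 + 1
3 = 3×1 + 0  (stop)
So -1331/156 = [-9; 2, 7, 3, 3].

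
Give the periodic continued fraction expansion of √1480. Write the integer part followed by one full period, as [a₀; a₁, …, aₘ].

a₀ = ⌊√1480⌋ = 38.
With m₀=0, d₀=1 and mₖ₊₁ = dₖaₖ − mₖ, dₖ₊₁ = (n − mₖ₊₁²)/dₖ, aₖ₊₁ = ⌊(a₀+mₖ₊₁)/dₖ₊₁⌋:
  k=1: m=38, d=36, a=2
  k=2: m=34, d=9, a=8
  k=3: m=38, d=4, a=19
  k=4: m=38, d=9, a=8
  k=5: m=34, d=36, a=2
  k=6: m=38, d=1, a=76
d=1 and a=2a₀=76 at k=6, so the next step gives (m, d) = (38, 36) again — its k=1 value — and the period has length 6.

[38; 2, 8, 19, 8, 2, 76]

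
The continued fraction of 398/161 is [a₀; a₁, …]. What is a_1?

2

398 = 2·161 + 76   →  a_0 = 2
161 = 2·76 + 9   →  a_1 = 2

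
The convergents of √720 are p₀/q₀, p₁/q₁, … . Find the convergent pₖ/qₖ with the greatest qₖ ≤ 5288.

51841/1932

√720 = [26; 1, 4, 1, 52, …] (period length 4).
Convergents:
  p_0/q_0 = 26/1
  p_1/q_1 = 27/1
  p_2/q_2 = 134/5
  p_3/q_3 = 161/6
  p_4/q_4 = 8506/317
  p_5/q_5 = 8667/323
  p_6/q_6 = 43174/1609
  p_7/q_7 = 51841/1932
  p_8/q_8 = 2738906/102073
q_7 = 1932 ≤ 5288 < 102073 = q_8, so the answer is 51841/1932.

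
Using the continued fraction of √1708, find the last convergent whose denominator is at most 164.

√1708 = [41; 3, 20, 3, 82, …] (period length 4).
Convergents:
  p_0/q_0 = 41/1
  p_1/q_1 = 124/3
  p_2/q_2 = 2521/61
  p_3/q_3 = 7687/186
q_2 = 61 ≤ 164 < 186 = q_3, so the answer is 2521/61.

2521/61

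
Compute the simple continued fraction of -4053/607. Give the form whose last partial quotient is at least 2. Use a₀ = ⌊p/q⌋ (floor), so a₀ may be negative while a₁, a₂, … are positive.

-4053 = -7*607 + 196
607 = 3*196 + 19
196 = 10*19 + 6
19 = 3*6 + 1
6 = 6*1 + 0  (stop)
So -4053/607 = [-7; 3, 10, 3, 6].

[-7; 3, 10, 3, 6]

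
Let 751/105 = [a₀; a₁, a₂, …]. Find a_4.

751 = 7·105 + 16   →  a_0 = 7
105 = 6·16 + 9   →  a_1 = 6
16 = 1·9 + 7   →  a_2 = 1
9 = 1·7 + 2   →  a_3 = 1
7 = 3·2 + 1   →  a_4 = 3

3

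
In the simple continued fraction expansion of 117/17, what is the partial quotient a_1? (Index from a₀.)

117 = 6·17 + 15   →  a_0 = 6
17 = 1·15 + 2   →  a_1 = 1

1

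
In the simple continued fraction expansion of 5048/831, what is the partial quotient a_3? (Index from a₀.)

5048 = 6·831 + 62   →  a_0 = 6
831 = 13·62 + 25   →  a_1 = 13
62 = 2·25 + 12   →  a_2 = 2
25 = 2·12 + 1   →  a_3 = 2

2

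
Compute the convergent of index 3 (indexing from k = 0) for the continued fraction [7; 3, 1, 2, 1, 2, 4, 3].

80/11

Using pₖ = aₖpₖ₋₁ + pₖ₋₂, qₖ = aₖqₖ₋₁ + qₖ₋₂ (with p₋₁=1, p₋₂=0, q₋₁=0, q₋₂=1):
  k=0: a=7, p=7, q=1
  k=1: a=3, p=22, q=3
  k=2: a=1, p=29, q=4
  k=3: a=2, p=80, q=11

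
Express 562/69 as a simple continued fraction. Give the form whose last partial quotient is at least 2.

562 = 8*69 + 10
69 = 6*10 + 9
10 = 1*9 + 1
9 = 9*1 + 0  (stop)
So 562/69 = [8; 6, 1, 9].

[8; 6, 1, 9]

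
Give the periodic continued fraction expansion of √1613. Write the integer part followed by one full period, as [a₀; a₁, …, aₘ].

[40; 6, 6, 80]

a₀ = ⌊√1613⌋ = 40.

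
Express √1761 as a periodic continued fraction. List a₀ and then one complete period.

[41; 1, 26, 1, 82]

a₀ = ⌊√1761⌋ = 41.
With m₀=0, d₀=1 and mₖ₊₁ = dₖaₖ − mₖ, dₖ₊₁ = (n − mₖ₊₁²)/dₖ, aₖ₊₁ = ⌊(a₀+mₖ₊₁)/dₖ₊₁⌋:
  k=1: m=41, d=80, a=1
  k=2: m=39, d=3, a=26
  k=3: m=39, d=80, a=1
  k=4: m=41, d=1, a=82
d=1 and a=2a₀=82 at k=4, so the next step gives (m, d) = (41, 80) again — its k=1 value — and the period has length 4.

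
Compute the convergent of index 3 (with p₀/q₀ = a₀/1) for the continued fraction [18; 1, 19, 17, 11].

Using pₖ = aₖpₖ₋₁ + pₖ₋₂, qₖ = aₖqₖ₋₁ + qₖ₋₂ (with p₋₁=1, p₋₂=0, q₋₁=0, q₋₂=1):
  k=0: a=18, p=18, q=1
  k=1: a=1, p=19, q=1
  k=2: a=19, p=379, q=20
  k=3: a=17, p=6462, q=341

6462/341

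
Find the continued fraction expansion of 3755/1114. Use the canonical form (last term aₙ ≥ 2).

[3; 2, 1, 2, 3, 3, 2, 5]

3755 = 3×1114 + 413
1114 = 2×413 + 288
413 = 1×288 + 125
288 = 2×125 + 38
125 = 3×38 + 11
38 = 3×11 + 5
11 = 2×5 + 1
5 = 5×1 + 0  (stop)
So 3755/1114 = [3; 2, 1, 2, 3, 3, 2, 5].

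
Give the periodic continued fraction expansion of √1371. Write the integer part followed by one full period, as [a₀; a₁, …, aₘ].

[37; 37, 74]

a₀ = ⌊√1371⌋ = 37.
With m₀=0, d₀=1 and mₖ₊₁ = dₖaₖ − mₖ, dₖ₊₁ = (n − mₖ₊₁²)/dₖ, aₖ₊₁ = ⌊(a₀+mₖ₊₁)/dₖ₊₁⌋:
  k=1: m=37, d=2, a=37
  k=2: m=37, d=1, a=74
d=1 and a=2a₀=74 at k=2, so the next step gives (m, d) = (37, 2) again — its k=1 value — and the period has length 2.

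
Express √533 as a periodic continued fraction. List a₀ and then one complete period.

[23; 11, 1, 1, 11, 46]

a₀ = ⌊√533⌋ = 23.
With m₀=0, d₀=1 and mₖ₊₁ = dₖaₖ − mₖ, dₖ₊₁ = (n − mₖ₊₁²)/dₖ, aₖ₊₁ = ⌊(a₀+mₖ₊₁)/dₖ₊₁⌋:
  k=1: m=23, d=4, a=11
  k=2: m=21, d=23, a=1
  k=3: m=2, d=23, a=1
  k=4: m=21, d=4, a=11
  k=5: m=23, d=1, a=46
d=1 and a=2a₀=46 at k=5, so the next step gives (m, d) = (23, 4) again — its k=1 value — and the period has length 5.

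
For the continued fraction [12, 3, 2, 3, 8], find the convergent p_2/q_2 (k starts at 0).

86/7

Using pₖ = aₖpₖ₋₁ + pₖ₋₂, qₖ = aₖqₖ₋₁ + qₖ₋₂ (with p₋₁=1, p₋₂=0, q₋₁=0, q₋₂=1):
  k=0: a=12, p=12, q=1
  k=1: a=3, p=37, q=3
  k=2: a=2, p=86, q=7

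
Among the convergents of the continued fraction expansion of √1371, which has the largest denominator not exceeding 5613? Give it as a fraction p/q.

√1371 = [37; 37, 74, …] (period length 2).
Convergents:
  p_0/q_0 = 37/1
  p_1/q_1 = 1370/37
  p_2/q_2 = 101417/2739
  p_3/q_3 = 3753799/101380
q_2 = 2739 ≤ 5613 < 101380 = q_3, so the answer is 101417/2739.

101417/2739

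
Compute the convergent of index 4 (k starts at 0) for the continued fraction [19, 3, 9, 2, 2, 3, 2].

2821/146

Using pₖ = aₖpₖ₋₁ + pₖ₋₂, qₖ = aₖqₖ₋₁ + qₖ₋₂ (with p₋₁=1, p₋₂=0, q₋₁=0, q₋₂=1):
  k=0: a=19, p=19, q=1
  k=1: a=3, p=58, q=3
  k=2: a=9, p=541, q=28
  k=3: a=2, p=1140, q=59
  k=4: a=2, p=2821, q=146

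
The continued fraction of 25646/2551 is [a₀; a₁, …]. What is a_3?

3

25646 = 10·2551 + 136   →  a_0 = 10
2551 = 18·136 + 103   →  a_1 = 18
136 = 1·103 + 33   →  a_2 = 1
103 = 3·33 + 4   →  a_3 = 3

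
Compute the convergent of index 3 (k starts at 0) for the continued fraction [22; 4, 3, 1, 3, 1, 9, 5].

378/17

Using pₖ = aₖpₖ₋₁ + pₖ₋₂, qₖ = aₖqₖ₋₁ + qₖ₋₂ (with p₋₁=1, p₋₂=0, q₋₁=0, q₋₂=1):
  k=0: a=22, p=22, q=1
  k=1: a=4, p=89, q=4
  k=2: a=3, p=289, q=13
  k=3: a=1, p=378, q=17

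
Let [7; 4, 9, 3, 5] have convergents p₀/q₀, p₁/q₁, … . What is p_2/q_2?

Using pₖ = aₖpₖ₋₁ + pₖ₋₂, qₖ = aₖqₖ₋₁ + qₖ₋₂ (with p₋₁=1, p₋₂=0, q₋₁=0, q₋₂=1):
  k=0: a=7, p=7, q=1
  k=1: a=4, p=29, q=4
  k=2: a=9, p=268, q=37

268/37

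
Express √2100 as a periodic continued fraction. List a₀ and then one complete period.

[45; 1, 4, 1, 2, 1, 4, 1, 90]

a₀ = ⌊√2100⌋ = 45.
With m₀=0, d₀=1 and mₖ₊₁ = dₖaₖ − mₖ, dₖ₊₁ = (n − mₖ₊₁²)/dₖ, aₖ₊₁ = ⌊(a₀+mₖ₊₁)/dₖ₊₁⌋:
  k=1: m=45, d=75, a=1
  k=2: m=30, d=16, a=4
  k=3: m=34, d=59, a=1
  k=4: m=25, d=25, a=2
  k=5: m=25, d=59, a=1
  k=6: m=34, d=16, a=4
  k=7: m=30, d=75, a=1
  k=8: m=45, d=1, a=90
d=1 and a=2a₀=90 at k=8, so the next step gives (m, d) = (45, 75) again — its k=1 value — and the period has length 8.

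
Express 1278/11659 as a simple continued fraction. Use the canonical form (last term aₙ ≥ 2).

[0; 9, 8, 7, 7, 3]

1278 = 0*11659 + 1278
11659 = 9*1278 + 157
1278 = 8*157 + 22
157 = 7*22 + 3
22 = 7*3 + 1
3 = 3*1 + 0  (stop)
So 1278/11659 = [0; 9, 8, 7, 7, 3].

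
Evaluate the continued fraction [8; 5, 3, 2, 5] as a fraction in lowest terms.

Fold from the inside: start with 5/1.
  2 + 1/5 = 11/5
  3 + 5/11 = 38/11
  5 + 11/38 = 201/38
  8 + 38/201 = 1646/201

1646/201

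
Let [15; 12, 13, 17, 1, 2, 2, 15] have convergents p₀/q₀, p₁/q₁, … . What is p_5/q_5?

126047/8357

Using pₖ = aₖpₖ₋₁ + pₖ₋₂, qₖ = aₖqₖ₋₁ + qₖ₋₂ (with p₋₁=1, p₋₂=0, q₋₁=0, q₋₂=1):
  k=0: a=15, p=15, q=1
  k=1: a=12, p=181, q=12
  k=2: a=13, p=2368, q=157
  k=3: a=17, p=40437, q=2681
  k=4: a=1, p=42805, q=2838
  k=5: a=2, p=126047, q=8357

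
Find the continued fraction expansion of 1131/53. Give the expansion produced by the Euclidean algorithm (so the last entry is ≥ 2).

[21; 2, 1, 17]

1131 = 21×53 + 18
53 = 2×18 + 17
18 = 1×17 + 1
17 = 17×1 + 0  (stop)
So 1131/53 = [21; 2, 1, 17].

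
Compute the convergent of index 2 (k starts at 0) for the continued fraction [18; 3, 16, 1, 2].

Using pₖ = aₖpₖ₋₁ + pₖ₋₂, qₖ = aₖqₖ₋₁ + qₖ₋₂ (with p₋₁=1, p₋₂=0, q₋₁=0, q₋₂=1):
  k=0: a=18, p=18, q=1
  k=1: a=3, p=55, q=3
  k=2: a=16, p=898, q=49

898/49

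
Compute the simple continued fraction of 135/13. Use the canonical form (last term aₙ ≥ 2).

[10; 2, 1, 1, 2]

135 = 10*13 + 5
13 = 2*5 + 3
5 = 1*3 + 2
3 = 1*2 + 1
2 = 2*1 + 0  (stop)
So 135/13 = [10; 2, 1, 1, 2].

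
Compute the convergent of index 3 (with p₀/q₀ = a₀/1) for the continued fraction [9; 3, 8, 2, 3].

Using pₖ = aₖpₖ₋₁ + pₖ₋₂, qₖ = aₖqₖ₋₁ + qₖ₋₂ (with p₋₁=1, p₋₂=0, q₋₁=0, q₋₂=1):
  k=0: a=9, p=9, q=1
  k=1: a=3, p=28, q=3
  k=2: a=8, p=233, q=25
  k=3: a=2, p=494, q=53

494/53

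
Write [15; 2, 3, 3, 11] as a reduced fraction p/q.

Fold from the inside: start with 11/1.
  3 + 1/11 = 34/11
  3 + 11/34 = 113/34
  2 + 34/113 = 260/113
  15 + 113/260 = 4013/260

4013/260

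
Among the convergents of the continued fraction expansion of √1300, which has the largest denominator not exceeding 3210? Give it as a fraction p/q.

46764/1297

√1300 = [36; 18, 72, …] (period length 2).
Convergents:
  p_0/q_0 = 36/1
  p_1/q_1 = 649/18
  p_2/q_2 = 46764/1297
  p_3/q_3 = 842401/23364
q_2 = 1297 ≤ 3210 < 23364 = q_3, so the answer is 46764/1297.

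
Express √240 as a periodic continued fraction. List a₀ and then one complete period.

[15; 2, 30]

a₀ = ⌊√240⌋ = 15.
With m₀=0, d₀=1 and mₖ₊₁ = dₖaₖ − mₖ, dₖ₊₁ = (n − mₖ₊₁²)/dₖ, aₖ₊₁ = ⌊(a₀+mₖ₊₁)/dₖ₊₁⌋:
  k=1: m=15, d=15, a=2
  k=2: m=15, d=1, a=30
d=1 and a=2a₀=30 at k=2, so the next step gives (m, d) = (15, 15) again — its k=1 value — and the period has length 2.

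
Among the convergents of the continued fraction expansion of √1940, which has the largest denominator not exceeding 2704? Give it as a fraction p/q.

85316/1937

√1940 = [44; 22, 88, …] (period length 2).
Convergents:
  p_0/q_0 = 44/1
  p_1/q_1 = 969/22
  p_2/q_2 = 85316/1937
  p_3/q_3 = 1877921/42636
q_2 = 1937 ≤ 2704 < 42636 = q_3, so the answer is 85316/1937.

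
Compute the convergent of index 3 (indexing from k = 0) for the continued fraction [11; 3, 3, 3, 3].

373/33

Using pₖ = aₖpₖ₋₁ + pₖ₋₂, qₖ = aₖqₖ₋₁ + qₖ₋₂ (with p₋₁=1, p₋₂=0, q₋₁=0, q₋₂=1):
  k=0: a=11, p=11, q=1
  k=1: a=3, p=34, q=3
  k=2: a=3, p=113, q=10
  k=3: a=3, p=373, q=33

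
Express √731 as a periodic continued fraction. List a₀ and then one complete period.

[27; 27, 54]

a₀ = ⌊√731⌋ = 27.
With m₀=0, d₀=1 and mₖ₊₁ = dₖaₖ − mₖ, dₖ₊₁ = (n − mₖ₊₁²)/dₖ, aₖ₊₁ = ⌊(a₀+mₖ₊₁)/dₖ₊₁⌋:
  k=1: m=27, d=2, a=27
  k=2: m=27, d=1, a=54
d=1 and a=2a₀=54 at k=2, so the next step gives (m, d) = (27, 2) again — its k=1 value — and the period has length 2.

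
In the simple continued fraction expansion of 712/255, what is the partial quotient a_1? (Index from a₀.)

712 = 2·255 + 202   →  a_0 = 2
255 = 1·202 + 53   →  a_1 = 1

1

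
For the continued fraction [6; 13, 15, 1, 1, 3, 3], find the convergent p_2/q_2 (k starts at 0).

Using pₖ = aₖpₖ₋₁ + pₖ₋₂, qₖ = aₖqₖ₋₁ + qₖ₋₂ (with p₋₁=1, p₋₂=0, q₋₁=0, q₋₂=1):
  k=0: a=6, p=6, q=1
  k=1: a=13, p=79, q=13
  k=2: a=15, p=1191, q=196

1191/196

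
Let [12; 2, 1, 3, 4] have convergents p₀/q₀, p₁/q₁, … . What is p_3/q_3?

Using pₖ = aₖpₖ₋₁ + pₖ₋₂, qₖ = aₖqₖ₋₁ + qₖ₋₂ (with p₋₁=1, p₋₂=0, q₋₁=0, q₋₂=1):
  k=0: a=12, p=12, q=1
  k=1: a=2, p=25, q=2
  k=2: a=1, p=37, q=3
  k=3: a=3, p=136, q=11

136/11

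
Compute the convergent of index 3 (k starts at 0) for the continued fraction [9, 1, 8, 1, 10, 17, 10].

Using pₖ = aₖpₖ₋₁ + pₖ₋₂, qₖ = aₖqₖ₋₁ + qₖ₋₂ (with p₋₁=1, p₋₂=0, q₋₁=0, q₋₂=1):
  k=0: a=9, p=9, q=1
  k=1: a=1, p=10, q=1
  k=2: a=8, p=89, q=9
  k=3: a=1, p=99, q=10

99/10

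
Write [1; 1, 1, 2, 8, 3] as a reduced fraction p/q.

Fold from the inside: start with 3/1.
  8 + 1/3 = 25/3
  2 + 3/25 = 53/25
  1 + 25/53 = 78/53
  1 + 53/78 = 131/78
  1 + 78/131 = 209/131

209/131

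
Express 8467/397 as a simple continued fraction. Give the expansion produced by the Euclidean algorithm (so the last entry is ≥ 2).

[21; 3, 18, 1, 1, 3]

8467 = 21·397 + 130
397 = 3·130 + 7
130 = 18·7 + 4
7 = 1·4 + 3
4 = 1·3 + 1
3 = 3·1 + 0  (stop)
So 8467/397 = [21; 3, 18, 1, 1, 3].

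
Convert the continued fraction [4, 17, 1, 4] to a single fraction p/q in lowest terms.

361/89

Using pₖ = aₖpₖ₋₁ + pₖ₋₂ and qₖ = aₖqₖ₋₁ + qₖ₋₂:
  k=0: a=4, p=4, q=1
  k=1: a=17, p=69, q=17
  k=2: a=1, p=73, q=18
  k=3: a=4, p=361, q=89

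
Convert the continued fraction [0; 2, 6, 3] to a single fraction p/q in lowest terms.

Using pₖ = aₖpₖ₋₁ + pₖ₋₂ and qₖ = aₖqₖ₋₁ + qₖ₋₂:
  k=0: a=0, p=0, q=1
  k=1: a=2, p=1, q=2
  k=2: a=6, p=6, q=13
  k=3: a=3, p=19, q=41

19/41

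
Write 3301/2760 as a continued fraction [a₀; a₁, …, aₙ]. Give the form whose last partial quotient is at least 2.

[1; 5, 9, 1, 5, 9]

3301 = 1·2760 + 541
2760 = 5·541 + 55
541 = 9·55 + 46
55 = 1·46 + 9
46 = 5·9 + 1
9 = 9·1 + 0  (stop)
So 3301/2760 = [1; 5, 9, 1, 5, 9].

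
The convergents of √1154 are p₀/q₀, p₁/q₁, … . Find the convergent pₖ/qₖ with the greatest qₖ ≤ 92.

√1154 = [33; 1, 32, 1, 66, …] (period length 4).
Convergents:
  p_0/q_0 = 33/1
  p_1/q_1 = 34/1
  p_2/q_2 = 1121/33
  p_3/q_3 = 1155/34
  p_4/q_4 = 77351/2277
q_3 = 34 ≤ 92 < 2277 = q_4, so the answer is 1155/34.

1155/34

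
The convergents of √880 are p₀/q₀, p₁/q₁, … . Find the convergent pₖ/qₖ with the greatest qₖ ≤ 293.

5310/179

√880 = [29; 1, 1, 1, 58, …] (period length 4).
Convergents:
  p_0/q_0 = 29/1
  p_1/q_1 = 30/1
  p_2/q_2 = 59/2
  p_3/q_3 = 89/3
  p_4/q_4 = 5221/176
  p_5/q_5 = 5310/179
  p_6/q_6 = 10531/355
q_5 = 179 ≤ 293 < 355 = q_6, so the answer is 5310/179.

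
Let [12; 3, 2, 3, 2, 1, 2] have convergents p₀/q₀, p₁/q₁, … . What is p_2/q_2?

Using pₖ = aₖpₖ₋₁ + pₖ₋₂, qₖ = aₖqₖ₋₁ + qₖ₋₂ (with p₋₁=1, p₋₂=0, q₋₁=0, q₋₂=1):
  k=0: a=12, p=12, q=1
  k=1: a=3, p=37, q=3
  k=2: a=2, p=86, q=7

86/7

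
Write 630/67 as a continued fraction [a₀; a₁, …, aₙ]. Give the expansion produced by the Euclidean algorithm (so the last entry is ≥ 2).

[9; 2, 2, 13]

630 = 9·67 + 27
67 = 2·27 + 13
27 = 2·13 + 1
13 = 13·1 + 0  (stop)
So 630/67 = [9; 2, 2, 13].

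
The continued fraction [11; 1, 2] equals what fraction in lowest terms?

Using pₖ = aₖpₖ₋₁ + pₖ₋₂ and qₖ = aₖqₖ₋₁ + qₖ₋₂:
  k=0: a=11, p=11, q=1
  k=1: a=1, p=12, q=1
  k=2: a=2, p=35, q=3

35/3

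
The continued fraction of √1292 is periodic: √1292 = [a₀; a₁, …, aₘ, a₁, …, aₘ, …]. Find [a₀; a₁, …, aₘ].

[35; 1, 16, 1, 70]

a₀ = ⌊√1292⌋ = 35.
With m₀=0, d₀=1 and mₖ₊₁ = dₖaₖ − mₖ, dₖ₊₁ = (n − mₖ₊₁²)/dₖ, aₖ₊₁ = ⌊(a₀+mₖ₊₁)/dₖ₊₁⌋:
  k=1: m=35, d=67, a=1
  k=2: m=32, d=4, a=16
  k=3: m=32, d=67, a=1
  k=4: m=35, d=1, a=70
d=1 and a=2a₀=70 at k=4, so the next step gives (m, d) = (35, 67) again — its k=1 value — and the period has length 4.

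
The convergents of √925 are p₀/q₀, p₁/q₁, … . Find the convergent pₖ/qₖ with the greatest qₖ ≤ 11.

√925 = [30; 2, 2, 2, 2, 60, …] (period length 5).
Convergents:
  p_0/q_0 = 30/1
  p_1/q_1 = 61/2
  p_2/q_2 = 152/5
  p_3/q_3 = 365/12
q_2 = 5 ≤ 11 < 12 = q_3, so the answer is 152/5.

152/5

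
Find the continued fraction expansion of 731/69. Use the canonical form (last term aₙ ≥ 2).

731 = 10×69 + 41
69 = 1×41 + 28
41 = 1×28 + 13
28 = 2×13 + 2
13 = 6×2 + 1
2 = 2×1 + 0  (stop)
So 731/69 = [10; 1, 1, 2, 6, 2].

[10; 1, 1, 2, 6, 2]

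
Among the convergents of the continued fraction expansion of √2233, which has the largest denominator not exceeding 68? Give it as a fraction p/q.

√2233 = [47; 3, 1, 12, 1, 3, 94, …] (period length 6).
Convergents:
  p_0/q_0 = 47/1
  p_1/q_1 = 142/3
  p_2/q_2 = 189/4
  p_3/q_3 = 2410/51
  p_4/q_4 = 2599/55
  p_5/q_5 = 10207/216
q_4 = 55 ≤ 68 < 216 = q_5, so the answer is 2599/55.

2599/55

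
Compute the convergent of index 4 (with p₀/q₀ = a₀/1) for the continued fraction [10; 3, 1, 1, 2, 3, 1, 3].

Using pₖ = aₖpₖ₋₁ + pₖ₋₂, qₖ = aₖqₖ₋₁ + qₖ₋₂ (with p₋₁=1, p₋₂=0, q₋₁=0, q₋₂=1):
  k=0: a=10, p=10, q=1
  k=1: a=3, p=31, q=3
  k=2: a=1, p=41, q=4
  k=3: a=1, p=72, q=7
  k=4: a=2, p=185, q=18

185/18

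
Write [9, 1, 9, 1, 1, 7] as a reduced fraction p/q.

Using pₖ = aₖpₖ₋₁ + pₖ₋₂ and qₖ = aₖqₖ₋₁ + qₖ₋₂:
  k=0: a=9, p=9, q=1
  k=1: a=1, p=10, q=1
  k=2: a=9, p=99, q=10
  k=3: a=1, p=109, q=11
  k=4: a=1, p=208, q=21
  k=5: a=7, p=1565, q=158

1565/158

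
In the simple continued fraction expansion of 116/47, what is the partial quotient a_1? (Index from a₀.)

116 = 2·47 + 22   →  a_0 = 2
47 = 2·22 + 3   →  a_1 = 2

2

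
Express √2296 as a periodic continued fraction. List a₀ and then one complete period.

[47; 1, 10, 1, 94]

a₀ = ⌊√2296⌋ = 47.
With m₀=0, d₀=1 and mₖ₊₁ = dₖaₖ − mₖ, dₖ₊₁ = (n − mₖ₊₁²)/dₖ, aₖ₊₁ = ⌊(a₀+mₖ₊₁)/dₖ₊₁⌋:
  k=1: m=47, d=87, a=1
  k=2: m=40, d=8, a=10
  k=3: m=40, d=87, a=1
  k=4: m=47, d=1, a=94
d=1 and a=2a₀=94 at k=4, so the next step gives (m, d) = (47, 87) again — its k=1 value — and the period has length 4.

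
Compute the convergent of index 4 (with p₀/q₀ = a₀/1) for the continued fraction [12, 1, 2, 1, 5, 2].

293/23

Using pₖ = aₖpₖ₋₁ + pₖ₋₂, qₖ = aₖqₖ₋₁ + qₖ₋₂ (with p₋₁=1, p₋₂=0, q₋₁=0, q₋₂=1):
  k=0: a=12, p=12, q=1
  k=1: a=1, p=13, q=1
  k=2: a=2, p=38, q=3
  k=3: a=1, p=51, q=4
  k=4: a=5, p=293, q=23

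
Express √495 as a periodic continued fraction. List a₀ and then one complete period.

a₀ = ⌊√495⌋ = 22.
With m₀=0, d₀=1 and mₖ₊₁ = dₖaₖ − mₖ, dₖ₊₁ = (n − mₖ₊₁²)/dₖ, aₖ₊₁ = ⌊(a₀+mₖ₊₁)/dₖ₊₁⌋:
  k=1: m=22, d=11, a=4
  k=2: m=22, d=1, a=44
d=1 and a=2a₀=44 at k=2, so the next step gives (m, d) = (22, 11) again — its k=1 value — and the period has length 2.

[22; 4, 44]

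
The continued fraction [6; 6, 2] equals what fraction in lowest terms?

Using pₖ = aₖpₖ₋₁ + pₖ₋₂ and qₖ = aₖqₖ₋₁ + qₖ₋₂:
  k=0: a=6, p=6, q=1
  k=1: a=6, p=37, q=6
  k=2: a=2, p=80, q=13

80/13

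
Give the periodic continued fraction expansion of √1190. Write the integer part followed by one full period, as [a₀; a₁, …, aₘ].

a₀ = ⌊√1190⌋ = 34.
With m₀=0, d₀=1 and mₖ₊₁ = dₖaₖ − mₖ, dₖ₊₁ = (n − mₖ₊₁²)/dₖ, aₖ₊₁ = ⌊(a₀+mₖ₊₁)/dₖ₊₁⌋:
  k=1: m=34, d=34, a=2
  k=2: m=34, d=1, a=68
d=1 and a=2a₀=68 at k=2, so the next step gives (m, d) = (34, 34) again — its k=1 value — and the period has length 2.

[34; 2, 68]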